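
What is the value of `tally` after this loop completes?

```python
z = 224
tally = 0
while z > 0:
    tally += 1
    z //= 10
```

Count digits by repeated division by 10
`tally` takes the values: 0 → 1 → 2 → 3

Answer: 3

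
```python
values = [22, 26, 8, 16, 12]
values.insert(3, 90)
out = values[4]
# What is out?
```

Trace:
`values = [22, 26, 8, 16, 12]` → values = [22, 26, 8, 16, 12]
`values.insert(3, 90)` → values = [22, 26, 8, 90, 16, 12]
`out = values[4]` → out = 16
So out = 16

Answer: 16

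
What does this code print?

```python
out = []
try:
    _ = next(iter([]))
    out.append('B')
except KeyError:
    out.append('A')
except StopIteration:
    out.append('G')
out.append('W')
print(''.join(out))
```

Execution trace: 'G' (except StopIteration) → 'W' (after the try/except). Output: GW

Answer: GW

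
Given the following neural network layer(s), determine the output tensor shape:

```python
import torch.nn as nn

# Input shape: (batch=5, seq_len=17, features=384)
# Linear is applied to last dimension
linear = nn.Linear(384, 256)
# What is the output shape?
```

Input: (5, 17, 384) -> Output: (5, 17, 256)

Answer: (5, 17, 256)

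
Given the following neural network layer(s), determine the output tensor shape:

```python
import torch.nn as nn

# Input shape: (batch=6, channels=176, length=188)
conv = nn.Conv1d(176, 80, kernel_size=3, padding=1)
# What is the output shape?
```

Input: (6, 176, 188) -> Output: (6, 80, 188)

Answer: (6, 80, 188)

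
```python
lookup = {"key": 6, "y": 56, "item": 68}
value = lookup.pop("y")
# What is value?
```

Trace:
`lookup = {"key": 6, "y": 56, "item": 68}` → lookup = {'key': 6, 'y': 56, 'item': 68}
`value = lookup.pop("y")` → lookup = {'key': 6, 'item': 68}; value = 56
So value = 56

Answer: 56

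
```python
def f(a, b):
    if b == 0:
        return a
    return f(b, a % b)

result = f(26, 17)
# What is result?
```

f(26, 17) -> f(17, 9) -> f(9, 8) -> f(8, 1) -> f(1, 0) -> 1

Answer: 1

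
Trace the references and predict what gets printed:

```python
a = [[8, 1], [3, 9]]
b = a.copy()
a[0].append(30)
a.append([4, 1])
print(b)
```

Key concept: shallow copy with nested lists.
Step by step:
`a = [[8, 1], [3, 9]]` → a = [[8, 1], [3, 9]]
`b = a.copy()` → b = [[8, 1], [3, 9]]
`a[0].append(30)` → a = [[8, 1, 30], [3, 9]]; b = [[8, 1, 30], [3, 9]]
`a.append([4, 1])` → a = [[8, 1, 30], [3, 9], [4, 1]]
`print(b)` → prints [[8, 1, 30], [3, 9]]

Answer: [[8, 1, 30], [3, 9]]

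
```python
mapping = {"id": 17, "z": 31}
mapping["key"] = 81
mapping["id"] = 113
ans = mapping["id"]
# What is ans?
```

Trace:
`mapping = {"id": 17, "z": 31}` → mapping = {'id': 17, 'z': 31}
`mapping["key"] = 81` → mapping = {'id': 17, 'z': 31, 'key': 81}
`mapping["id"] = 113` → mapping = {'id': 113, 'z': 31, 'key': 81}
`ans = mapping["id"]` → ans = 113
So ans = 113

Answer: 113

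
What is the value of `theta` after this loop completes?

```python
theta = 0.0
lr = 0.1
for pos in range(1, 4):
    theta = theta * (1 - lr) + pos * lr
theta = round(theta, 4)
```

Moving average with lr=0.1
`theta` takes the values: 0.0 → 0.1 → 0.29 → 0.561

Answer: 0.561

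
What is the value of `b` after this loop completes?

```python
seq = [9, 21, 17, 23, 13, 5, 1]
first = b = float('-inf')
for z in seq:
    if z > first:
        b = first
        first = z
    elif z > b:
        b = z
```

Second largest (with repeats) in [9, 21, 17, 23, 13, 5, 1]
`b` takes the values: -inf → 9 → 17 → 21

Answer: 21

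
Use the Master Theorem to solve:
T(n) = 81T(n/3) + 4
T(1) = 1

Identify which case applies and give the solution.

a=81, b=3, f(n)=4. log_3(81) = 4. Since c=0 < 4, Case 1 applies: T(n) = Θ(n^log_b(a)) = O(n^4).

Answer: O(n^4) - Case 1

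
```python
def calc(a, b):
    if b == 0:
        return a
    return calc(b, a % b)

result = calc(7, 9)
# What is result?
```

calc(7, 9) -> calc(9, 7) -> calc(7, 2) -> calc(2, 1) -> calc(1, 0) -> 1

Answer: 1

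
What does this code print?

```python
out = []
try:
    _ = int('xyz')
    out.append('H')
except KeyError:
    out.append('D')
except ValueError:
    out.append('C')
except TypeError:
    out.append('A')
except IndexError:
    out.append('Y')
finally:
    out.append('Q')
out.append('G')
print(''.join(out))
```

Execution trace: 'C' (except ValueError) → 'Q' (finally) → 'G' (after the try/except). Output: CQG

Answer: CQG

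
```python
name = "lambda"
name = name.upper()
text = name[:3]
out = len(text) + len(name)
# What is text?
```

Trace:
`name = "lambda"` → name = 'lambda'
`name = name.upper()` → name = 'LAMBDA'
`text = name[:3]` → text = 'LAM'
`out = len(text) + len(name)` → out = 9
So text = 'LAM'

Answer: 'LAM'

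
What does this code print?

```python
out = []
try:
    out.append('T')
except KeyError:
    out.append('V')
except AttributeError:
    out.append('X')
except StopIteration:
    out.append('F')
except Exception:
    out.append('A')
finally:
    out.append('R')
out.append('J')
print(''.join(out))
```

Execution trace: 'T' (try body, no exception) → 'R' (finally) → 'J' (after the try/except). Output: TRJ

Answer: TRJ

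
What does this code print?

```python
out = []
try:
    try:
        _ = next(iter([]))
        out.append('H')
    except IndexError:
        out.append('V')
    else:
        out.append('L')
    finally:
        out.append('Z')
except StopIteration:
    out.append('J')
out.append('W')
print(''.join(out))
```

Execution trace: 'Z' (finally) → 'J' (outer except StopIteration) → 'W' (after the try/except). Output: ZJW

Answer: ZJW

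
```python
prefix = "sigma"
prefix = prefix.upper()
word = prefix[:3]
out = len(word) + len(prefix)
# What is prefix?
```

Trace:
`prefix = "sigma"` → prefix = 'sigma'
`prefix = prefix.upper()` → prefix = 'SIGMA'
`word = prefix[:3]` → word = 'SIG'
`out = len(word) + len(prefix)` → out = 8
So prefix = 'SIGMA'

Answer: 'SIGMA'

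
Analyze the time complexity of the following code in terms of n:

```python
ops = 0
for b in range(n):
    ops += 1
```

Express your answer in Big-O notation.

Each loop level contributes: n. Multiplying the contributions gives O(n).

Answer: O(n)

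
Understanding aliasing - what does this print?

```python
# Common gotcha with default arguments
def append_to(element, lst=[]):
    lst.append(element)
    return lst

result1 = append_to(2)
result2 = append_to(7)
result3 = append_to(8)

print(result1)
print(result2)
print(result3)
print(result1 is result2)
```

Key concept: mutable default argument gotcha.
Step by step:
`result1 = append_to(2)` → result1 = [2]
`result2 = append_to(7)` → result1 = [2, 7] (same object as result2); result2 = [2, 7] (same object as result1)
`result3 = append_to(8)` → result1 = [2, 7, 8] (same object as result2, result3); result2 = [2, 7, 8] (same object as result1, result3); result3 = [2, 7, 8] (same object as result1, result2)
`print(result1)` → prints [2, 7, 8]
`print(result2)` → prints [2, 7, 8]
`print(result3)` → prints [2, 7, 8]
`print(result1 is result2)` → prints True

Answer:
[2, 7, 8]
[2, 7, 8]
[2, 7, 8]
True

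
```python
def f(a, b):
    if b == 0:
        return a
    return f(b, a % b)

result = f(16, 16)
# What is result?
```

f(16, 16) -> f(16, 0) -> 16

Answer: 16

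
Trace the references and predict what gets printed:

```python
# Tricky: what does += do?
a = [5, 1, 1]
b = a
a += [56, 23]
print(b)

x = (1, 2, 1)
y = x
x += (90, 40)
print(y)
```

Key concept: += behavior differs for mutable vs immutable.
Step by step:
`a = [5, 1, 1]` → a = [5, 1, 1]
`b = a` → b = [5, 1, 1] (same object as a)
`a += [56, 23]` → a = [5, 1, 1, 56, 23] (same object as b); b = [5, 1, 1, 56, 23] (same object as a)
`print(b)` → prints [5, 1, 1, 56, 23]
`x = (1, 2, 1)` → x = (1, 2, 1)
`y = x` → y = (1, 2, 1)
`x += (90, 40)` → x = (1, 2, 1, 90, 40)
`print(y)` → prints (1, 2, 1)

Answer:
[5, 1, 1, 56, 23]
(1, 2, 1)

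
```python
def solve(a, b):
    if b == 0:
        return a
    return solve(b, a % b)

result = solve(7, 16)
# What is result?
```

solve(7, 16) -> solve(16, 7) -> solve(7, 2) -> solve(2, 1) -> solve(1, 0) -> 1

Answer: 1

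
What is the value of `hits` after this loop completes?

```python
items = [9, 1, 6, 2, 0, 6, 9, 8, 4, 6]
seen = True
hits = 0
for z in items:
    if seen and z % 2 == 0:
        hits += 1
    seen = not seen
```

Count even values at even positions
`hits` takes the values: 0 → 1 → 2 → 3

Answer: 3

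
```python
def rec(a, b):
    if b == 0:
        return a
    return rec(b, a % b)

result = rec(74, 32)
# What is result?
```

rec(74, 32) -> rec(32, 10) -> rec(10, 2) -> rec(2, 0) -> 2

Answer: 2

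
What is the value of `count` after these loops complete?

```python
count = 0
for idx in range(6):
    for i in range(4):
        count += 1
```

6 * 4 = 24
`count` takes the values: 0 → 1 → 2 → 3 → 4 → 5 → 6 → 7 → 8 → 9 → 10 → 11 → 12 → 13 → 14 → 15 → 16 → 17 → 18 → 19 → 20 → 21 → 22 → 23 → 24

Answer: 24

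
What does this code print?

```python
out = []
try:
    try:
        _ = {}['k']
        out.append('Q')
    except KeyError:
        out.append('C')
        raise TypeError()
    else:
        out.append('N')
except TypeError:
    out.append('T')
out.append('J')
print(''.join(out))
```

Execution trace: 'C' (inner except KeyError) → 'T' (outer except TypeError) → 'J' (after the try/except). Output: CTJ

Answer: CTJ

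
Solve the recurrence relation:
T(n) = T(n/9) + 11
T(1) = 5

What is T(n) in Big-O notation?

Each step divides n by 9 and adds 11. After log_9(n) steps we reach T(1)=5. So T(n) = 11·log_9(n) + 5 = O(log n).

Answer: O(log n)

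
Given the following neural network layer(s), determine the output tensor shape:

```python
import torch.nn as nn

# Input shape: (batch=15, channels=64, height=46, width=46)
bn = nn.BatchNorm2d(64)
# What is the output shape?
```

Input: (15, 64, 46, 46) -> Output: (15, 64, 46, 46)

Answer: (15, 64, 46, 46)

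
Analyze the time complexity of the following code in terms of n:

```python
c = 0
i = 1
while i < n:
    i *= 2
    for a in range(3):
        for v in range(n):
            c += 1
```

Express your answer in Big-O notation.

Each loop level contributes: log n × 1 × n. Multiplying the contributions gives O(n log n).

Answer: O(n log n)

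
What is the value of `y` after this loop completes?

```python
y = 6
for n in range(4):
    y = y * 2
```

Multiply by 2, 4 times: 6 * 2^4 = 96
`y` takes the values: 6 → 12 → 24 → 48 → 96

Answer: 96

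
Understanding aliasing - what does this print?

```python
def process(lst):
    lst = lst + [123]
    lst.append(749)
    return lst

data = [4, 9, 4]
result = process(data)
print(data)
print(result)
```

Key concept: rebinding parameter vs mutation.
Step by step:
`data = [4, 9, 4]` → data = [4, 9, 4]
`result = process(data)` → result = [4, 9, 4, 123, 749]
`print(data)` → prints [4, 9, 4]
`print(result)` → prints [4, 9, 4, 123, 749]

Answer:
[4, 9, 4]
[4, 9, 4, 123, 749]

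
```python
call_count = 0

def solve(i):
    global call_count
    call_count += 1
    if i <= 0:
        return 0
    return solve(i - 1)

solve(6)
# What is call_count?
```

Linear recursion stepping by 1: 7 calls from i=6 down to ≤0.

Answer: 7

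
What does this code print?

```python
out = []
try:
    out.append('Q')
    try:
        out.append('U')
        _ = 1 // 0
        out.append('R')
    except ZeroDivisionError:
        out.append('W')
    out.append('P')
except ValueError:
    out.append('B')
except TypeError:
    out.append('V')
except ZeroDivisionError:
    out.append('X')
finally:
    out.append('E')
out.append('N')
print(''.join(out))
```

Execution trace: 'Q' (try body) → 'U' (inner try body) → 'W' (inner except ZeroDivisionError) → 'P' (try body, no exception) → 'E' (finally) → 'N' (after the try/except). Output: QUWPEN

Answer: QUWPEN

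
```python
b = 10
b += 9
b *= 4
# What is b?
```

Trace:
`b = 10` → b = 10
`b += 9` → b = 19
`b *= 4` → b = 76
So b = 76

Answer: 76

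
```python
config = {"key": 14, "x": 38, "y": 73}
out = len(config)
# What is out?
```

Trace:
`config = {"key": 14, "x": 38, "y": 73}` → config = {'key': 14, 'x': 38, 'y': 73}
`out = len(config)` → out = 3
So out = 3

Answer: 3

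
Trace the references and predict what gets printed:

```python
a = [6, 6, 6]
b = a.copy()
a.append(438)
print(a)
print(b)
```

Key concept: list.copy() creates independent copy.
Step by step:
`a = [6, 6, 6]` → a = [6, 6, 6]
`b = a.copy()` → b = [6, 6, 6]
`a.append(438)` → a = [6, 6, 6, 438]
`print(a)` → prints [6, 6, 6, 438]
`print(b)` → prints [6, 6, 6]

Answer:
[6, 6, 6, 438]
[6, 6, 6]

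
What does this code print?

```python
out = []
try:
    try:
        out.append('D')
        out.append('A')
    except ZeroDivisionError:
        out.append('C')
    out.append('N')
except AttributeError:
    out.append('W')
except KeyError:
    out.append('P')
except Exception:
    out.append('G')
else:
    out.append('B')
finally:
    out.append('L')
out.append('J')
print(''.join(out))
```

Execution trace: 'D' (inner try body) → 'A' (inner try body, no exception) → 'N' (try body, no exception) → 'B' (else) → 'L' (finally) → 'J' (after the try/except). Output: DANBLJ

Answer: DANBLJ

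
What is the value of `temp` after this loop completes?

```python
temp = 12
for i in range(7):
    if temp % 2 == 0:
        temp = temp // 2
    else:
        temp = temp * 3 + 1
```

Collatz-style transformation from 12
`temp` takes the values: 12 → 6 → 3 → 10 → 5 → 16 → 8 → 4

Answer: 4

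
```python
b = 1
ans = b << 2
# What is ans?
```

Trace:
`b = 1` → b = 1
`ans = b << 2` → ans = 4
So ans = 4

Answer: 4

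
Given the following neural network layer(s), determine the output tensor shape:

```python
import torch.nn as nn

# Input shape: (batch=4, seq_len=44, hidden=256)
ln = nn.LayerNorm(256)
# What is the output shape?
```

Input: (4, 44, 256) -> Output: (4, 44, 256)

Answer: (4, 44, 256)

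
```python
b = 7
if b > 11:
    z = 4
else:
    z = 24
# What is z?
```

Trace:
`b = 7` → b = 7
`if b > 11: ...` → b > 11 is False, take else branch → z = 24
So z = 24

Answer: 24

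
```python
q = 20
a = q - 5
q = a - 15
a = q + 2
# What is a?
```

Trace:
`q = 20` → q = 20
`a = q - 5` → a = 15
`q = a - 15` → q = 0
`a = q + 2` → a = 2
So a = 2

Answer: 2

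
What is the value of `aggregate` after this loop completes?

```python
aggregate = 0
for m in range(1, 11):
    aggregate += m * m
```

Sum of squares 1² to 10² = 385
`aggregate` takes the values: 0 → 1 → 5 → 14 → 30 → 55 → 91 → 140 → 204 → 285 → 385

Answer: 385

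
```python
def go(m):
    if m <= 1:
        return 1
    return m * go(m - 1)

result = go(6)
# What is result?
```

go(6) = 6 * 5 * 4 * 3 * 2 * 1 = 720

Answer: 720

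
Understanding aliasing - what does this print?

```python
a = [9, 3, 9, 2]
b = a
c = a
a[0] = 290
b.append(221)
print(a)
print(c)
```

Key concept: multiple aliases.
Step by step:
`a = [9, 3, 9, 2]` → a = [9, 3, 9, 2]
`b = a` → b = [9, 3, 9, 2] (same object as a)
`c = a` → c = [9, 3, 9, 2] (same object as a, b)
`a[0] = 290` → a = [290, 3, 9, 2] (same object as b, c); b = [290, 3, 9, 2] (same object as a, c); c = [290, 3, 9, 2] (same object as a, b)
`b.append(221)` → a = [290, 3, 9, 2, 221] (same object as b, c); b = [290, 3, 9, 2, 221] (same object as a, c); c = [290, 3, 9, 2, 221] (same object as a, b)
`print(a)` → prints [290, 3, 9, 2, 221]
`print(c)` → prints [290, 3, 9, 2, 221]

Answer:
[290, 3, 9, 2, 221]
[290, 3, 9, 2, 221]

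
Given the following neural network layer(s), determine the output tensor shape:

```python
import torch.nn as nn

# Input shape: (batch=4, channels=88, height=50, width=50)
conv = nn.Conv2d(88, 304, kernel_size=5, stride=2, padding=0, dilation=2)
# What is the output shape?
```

Input: (4, 88, 50, 50) -> Output: (4, 304, 21, 21)

Answer: (4, 304, 21, 21)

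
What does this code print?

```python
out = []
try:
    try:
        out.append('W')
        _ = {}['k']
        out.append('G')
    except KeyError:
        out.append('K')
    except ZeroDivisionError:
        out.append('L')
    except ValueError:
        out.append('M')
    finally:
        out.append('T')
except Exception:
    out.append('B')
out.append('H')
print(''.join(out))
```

Execution trace: 'W' (inner try body) → 'K' (inner except KeyError) → 'T' (inner finally) → 'H' (after the try/except). Output: WKTH

Answer: WKTH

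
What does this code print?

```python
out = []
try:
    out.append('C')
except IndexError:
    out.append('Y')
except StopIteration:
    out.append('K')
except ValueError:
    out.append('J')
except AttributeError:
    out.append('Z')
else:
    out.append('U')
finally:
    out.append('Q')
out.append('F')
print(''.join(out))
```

Execution trace: 'C' (try body, no exception) → 'U' (else) → 'Q' (finally) → 'F' (after the try/except). Output: CUQF

Answer: CUQF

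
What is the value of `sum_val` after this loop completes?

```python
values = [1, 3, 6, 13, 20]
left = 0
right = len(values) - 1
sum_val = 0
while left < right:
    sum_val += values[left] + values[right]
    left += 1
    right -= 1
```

Sum of pairs from ends
`sum_val` takes the values: 0 → 21 → 37

Answer: 37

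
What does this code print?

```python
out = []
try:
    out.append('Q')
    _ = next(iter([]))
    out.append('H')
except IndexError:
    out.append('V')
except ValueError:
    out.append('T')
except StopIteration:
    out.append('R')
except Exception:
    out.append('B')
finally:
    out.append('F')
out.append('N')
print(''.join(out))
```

Execution trace: 'Q' (try body) → 'R' (except StopIteration) → 'F' (finally) → 'N' (after the try/except). Output: QRFN

Answer: QRFN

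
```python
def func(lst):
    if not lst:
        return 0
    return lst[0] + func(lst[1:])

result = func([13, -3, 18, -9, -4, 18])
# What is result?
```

13 + (-3) + 18 + (-9) + (-4) + 18 + 0 = 33

Answer: 33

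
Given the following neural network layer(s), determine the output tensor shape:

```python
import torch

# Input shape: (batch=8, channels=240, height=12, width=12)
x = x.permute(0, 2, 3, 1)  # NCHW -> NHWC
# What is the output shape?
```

Input: (8, 240, 12, 12) -> Output: (8, 12, 12, 240)

Answer: (8, 12, 12, 240)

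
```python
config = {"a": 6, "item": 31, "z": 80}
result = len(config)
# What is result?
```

Trace:
`config = {"a": 6, "item": 31, "z": 80}` → config = {'a': 6, 'item': 31, 'z': 80}
`result = len(config)` → result = 3
So result = 3

Answer: 3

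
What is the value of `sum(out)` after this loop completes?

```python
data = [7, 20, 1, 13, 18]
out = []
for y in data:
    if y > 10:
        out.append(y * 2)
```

Sum of doubled values > 10
`out` takes the values: [] → [40] → [40, 26] → [40, 26, 36]
So `sum(out)` = 102

Answer: 102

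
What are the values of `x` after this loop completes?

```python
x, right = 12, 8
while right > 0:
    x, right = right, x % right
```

GCD of 12 and 8
`x` takes the values: 12 → 8 → 4

Answer: 4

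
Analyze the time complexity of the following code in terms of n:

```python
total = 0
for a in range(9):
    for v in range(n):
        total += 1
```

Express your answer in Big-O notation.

Each loop level contributes: 1 × n. Multiplying the contributions gives O(n).

Answer: O(n)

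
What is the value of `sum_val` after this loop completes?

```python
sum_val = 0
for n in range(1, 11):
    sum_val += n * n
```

Sum of squares 1² to 10² = 385
`sum_val` takes the values: 0 → 1 → 5 → 14 → 30 → 55 → 91 → 140 → 204 → 285 → 385

Answer: 385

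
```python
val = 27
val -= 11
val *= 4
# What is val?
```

Trace:
`val = 27` → val = 27
`val -= 11` → val = 16
`val *= 4` → val = 64
So val = 64

Answer: 64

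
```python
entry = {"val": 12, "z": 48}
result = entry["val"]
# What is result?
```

Trace:
`entry = {"val": 12, "z": 48}` → entry = {'val': 12, 'z': 48}
`result = entry["val"]` → result = 12
So result = 12

Answer: 12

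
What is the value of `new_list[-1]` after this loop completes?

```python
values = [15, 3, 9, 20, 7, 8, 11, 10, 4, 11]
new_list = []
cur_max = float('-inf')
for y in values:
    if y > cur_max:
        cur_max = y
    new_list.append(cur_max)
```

Running max ends at 20
`new_list` takes the values: [] → [15] → [15, 15] → [15, 15, 15] → [15, 15, 15, 20] → [15, 15, 15, 20, 20] → [15, 15, 15, 20, 20, 20] → [15, 15, 15, 20, 20, 20, 20] → [15, 15, 15, 20, 20, 20, 20, 20] → [15, 15, 15, 20, 20, 20, 20, 20, 20] → [15, 15, 15, 20, 20, 20, 20, 20, 20, 20]
So `new_list[-1]` = 20

Answer: 20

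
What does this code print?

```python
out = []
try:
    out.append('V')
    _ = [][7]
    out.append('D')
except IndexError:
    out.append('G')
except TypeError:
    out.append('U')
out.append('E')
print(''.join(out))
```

Execution trace: 'V' (try body) → 'G' (except IndexError) → 'E' (after the try/except). Output: VGE

Answer: VGE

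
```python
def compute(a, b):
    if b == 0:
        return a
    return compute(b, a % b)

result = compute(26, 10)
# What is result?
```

compute(26, 10) -> compute(10, 6) -> compute(6, 4) -> compute(4, 2) -> compute(2, 0) -> 2

Answer: 2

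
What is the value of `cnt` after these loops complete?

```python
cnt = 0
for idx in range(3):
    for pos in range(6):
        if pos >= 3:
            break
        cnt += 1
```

Inner breaks at 3, outer runs 3 times
`cnt` takes the values: 0 → 1 → 2 → 3 → 4 → 5 → 6 → 7 → 8 → 9

Answer: 9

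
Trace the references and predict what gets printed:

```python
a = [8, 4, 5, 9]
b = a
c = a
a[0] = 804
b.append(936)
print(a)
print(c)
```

Key concept: multiple aliases.
Step by step:
`a = [8, 4, 5, 9]` → a = [8, 4, 5, 9]
`b = a` → b = [8, 4, 5, 9] (same object as a)
`c = a` → c = [8, 4, 5, 9] (same object as a, b)
`a[0] = 804` → a = [804, 4, 5, 9] (same object as b, c); b = [804, 4, 5, 9] (same object as a, c); c = [804, 4, 5, 9] (same object as a, b)
`b.append(936)` → a = [804, 4, 5, 9, 936] (same object as b, c); b = [804, 4, 5, 9, 936] (same object as a, c); c = [804, 4, 5, 9, 936] (same object as a, b)
`print(a)` → prints [804, 4, 5, 9, 936]
`print(c)` → prints [804, 4, 5, 9, 936]

Answer:
[804, 4, 5, 9, 936]
[804, 4, 5, 9, 936]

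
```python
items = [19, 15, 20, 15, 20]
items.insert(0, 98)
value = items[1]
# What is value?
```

Trace:
`items = [19, 15, 20, 15, 20]` → items = [19, 15, 20, 15, 20]
`items.insert(0, 98)` → items = [98, 19, 15, 20, 15, 20]
`value = items[1]` → value = 19
So value = 19

Answer: 19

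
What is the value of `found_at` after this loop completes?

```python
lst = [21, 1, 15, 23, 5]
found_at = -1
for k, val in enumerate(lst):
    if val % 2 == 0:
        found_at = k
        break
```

First even number index in [21, 1, 15, 23, 5]
`found_at` takes the values: -1

Answer: -1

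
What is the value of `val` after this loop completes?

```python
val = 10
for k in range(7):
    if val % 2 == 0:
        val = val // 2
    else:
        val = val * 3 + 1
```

Collatz-style transformation from 10
`val` takes the values: 10 → 5 → 16 → 8 → 4 → 2 → 1 → 4

Answer: 4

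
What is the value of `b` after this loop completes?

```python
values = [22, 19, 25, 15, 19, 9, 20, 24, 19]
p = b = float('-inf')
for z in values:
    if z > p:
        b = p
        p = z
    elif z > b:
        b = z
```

Second largest (with repeats) in [22, 19, 25, 15, 19, 9, 20, 24, 19]
`b` takes the values: -inf → 19 → 22 → 24

Answer: 24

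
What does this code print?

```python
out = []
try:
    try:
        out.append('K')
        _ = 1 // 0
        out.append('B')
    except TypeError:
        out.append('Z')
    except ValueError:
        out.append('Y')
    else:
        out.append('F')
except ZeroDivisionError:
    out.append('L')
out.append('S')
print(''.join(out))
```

Execution trace: 'K' (inner try body) → 'L' (outer except ZeroDivisionError) → 'S' (after the try/except). Output: KLS

Answer: KLS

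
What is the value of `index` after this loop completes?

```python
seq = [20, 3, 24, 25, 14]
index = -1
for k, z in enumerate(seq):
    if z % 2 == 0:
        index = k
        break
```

First even number index in [20, 3, 24, 25, 14]
`index` takes the values: -1 → 0

Answer: 0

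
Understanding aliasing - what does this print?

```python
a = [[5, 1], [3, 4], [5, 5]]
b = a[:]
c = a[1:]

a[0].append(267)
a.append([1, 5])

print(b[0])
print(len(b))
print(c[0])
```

Key concept: slice with nested mutation.
Step by step:
`a = [[5, 1], [3, 4], [5, 5]]` → a = [[5, 1], [3, 4], [5, 5]]
`b = a[:]` → b = [[5, 1], [3, 4], [5, 5]]
`c = a[1:]` → c = [[3, 4], [5, 5]]
`a[0].append(267)` → a = [[5, 1, 267], [3, 4], [5, 5]]; b = [[5, 1, 267], [3, 4], [5, 5]]
`a.append([1, 5])` → a = [[5, 1, 267], [3, 4], [5, 5], [1, 5]]
`print(b[0])` → prints [5, 1, 267]
`print(len(b))` → prints 3
`print(c[0])` → prints [3, 4]

Answer:
[5, 1, 267]
3
[3, 4]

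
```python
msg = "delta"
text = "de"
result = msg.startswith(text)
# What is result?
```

Trace:
`msg = "delta"` → msg = 'delta'
`text = "de"` → text = 'de'
`result = msg.startswith(text)` → result = True
So result = True

Answer: True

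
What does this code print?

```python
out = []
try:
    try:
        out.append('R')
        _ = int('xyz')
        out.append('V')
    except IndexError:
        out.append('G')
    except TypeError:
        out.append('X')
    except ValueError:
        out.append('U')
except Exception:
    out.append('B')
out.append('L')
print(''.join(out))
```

Execution trace: 'R' (inner try body) → 'U' (inner except ValueError) → 'L' (after the try/except). Output: RUL

Answer: RUL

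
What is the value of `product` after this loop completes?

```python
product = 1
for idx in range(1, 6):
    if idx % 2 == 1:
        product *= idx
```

Product of odd numbers 1 to 5
`product` takes the values: 1 → 3 → 15

Answer: 15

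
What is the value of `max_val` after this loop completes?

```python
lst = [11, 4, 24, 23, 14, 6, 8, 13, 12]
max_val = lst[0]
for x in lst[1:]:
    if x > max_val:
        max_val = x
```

Maximum of [11, 4, 24, 23, 14, 6, 8, 13, 12]
`max_val` takes the values: 11 → 24

Answer: 24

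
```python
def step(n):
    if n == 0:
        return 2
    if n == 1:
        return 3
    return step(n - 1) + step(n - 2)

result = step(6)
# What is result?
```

Build up from base cases: step(0)=2, step(1)=3, step(2)=5, step(3)=8, step(4)=13, step(5)=21, step(6)=34

Answer: 34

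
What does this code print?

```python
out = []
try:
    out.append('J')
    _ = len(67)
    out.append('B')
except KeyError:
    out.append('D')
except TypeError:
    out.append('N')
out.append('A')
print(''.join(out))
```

Execution trace: 'J' (try body) → 'N' (except TypeError) → 'A' (after the try/except). Output: JNA

Answer: JNA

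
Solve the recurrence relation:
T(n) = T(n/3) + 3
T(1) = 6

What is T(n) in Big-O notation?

Each step divides n by 3 and adds 3. After log_3(n) steps we reach T(1)=6. So T(n) = 3·log_3(n) + 6 = O(log n).

Answer: O(log n)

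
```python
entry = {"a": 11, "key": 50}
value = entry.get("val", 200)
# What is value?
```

Trace:
`entry = {"a": 11, "key": 50}` → entry = {'a': 11, 'key': 50}
`value = entry.get("val", 200)` → value = 200
So value = 200

Answer: 200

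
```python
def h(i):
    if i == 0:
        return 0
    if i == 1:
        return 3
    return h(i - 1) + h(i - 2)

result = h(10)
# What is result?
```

Build up from base cases: h(0)=0, h(1)=3, h(2)=3, h(3)=6, h(4)=9, h(5)=15, h(6)=24, ..., h(10)=165

Answer: 165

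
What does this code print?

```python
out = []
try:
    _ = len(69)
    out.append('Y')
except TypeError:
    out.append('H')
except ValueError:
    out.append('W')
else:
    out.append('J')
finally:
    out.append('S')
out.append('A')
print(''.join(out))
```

Execution trace: 'H' (except TypeError) → 'S' (finally) → 'A' (after the try/except). Output: HSA

Answer: HSA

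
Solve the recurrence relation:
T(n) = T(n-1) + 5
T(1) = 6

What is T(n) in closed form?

Unrolling: T(n) = T(1) + 5·(n-1) = 6 + 5(n-1) = 5n + 1.

Answer: T(n) = 5n + 1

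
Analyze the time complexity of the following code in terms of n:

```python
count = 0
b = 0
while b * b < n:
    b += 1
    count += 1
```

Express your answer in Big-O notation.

Each loop level contributes: √n. Multiplying the contributions gives O(√n).

Answer: O(√n)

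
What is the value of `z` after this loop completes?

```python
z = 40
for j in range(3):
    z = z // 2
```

Halve 3 times: 40 // 2^3 = 5
`z` takes the values: 40 → 20 → 10 → 5

Answer: 5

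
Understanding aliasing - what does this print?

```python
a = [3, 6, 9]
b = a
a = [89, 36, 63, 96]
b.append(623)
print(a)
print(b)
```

Key concept: rebinding vs mutation: a is rebound to a new list, b still points at the original.
Step by step:
`a = [3, 6, 9]` → a = [3, 6, 9]
`b = a` → b = [3, 6, 9] (same object as a)
`a = [89, 36, 63, 96]` → a = [89, 36, 63, 96]
`b.append(623)` → b = [3, 6, 9, 623]
`print(a)` → prints [89, 36, 63, 96]
`print(b)` → prints [3, 6, 9, 623]

Answer:
[89, 36, 63, 96]
[3, 6, 9, 623]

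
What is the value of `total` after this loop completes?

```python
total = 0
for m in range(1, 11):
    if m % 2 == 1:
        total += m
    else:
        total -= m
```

Add odd, subtract even
`total` takes the values: 0 → 1 → -1 → 2 → -2 → 3 → -3 → 4 → -4 → 5 → -5

Answer: -5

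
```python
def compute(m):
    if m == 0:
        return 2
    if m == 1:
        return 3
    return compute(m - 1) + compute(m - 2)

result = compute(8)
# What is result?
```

Build up from base cases: compute(0)=2, compute(1)=3, compute(2)=5, compute(3)=8, compute(4)=13, compute(5)=21, compute(6)=34, ..., compute(8)=89

Answer: 89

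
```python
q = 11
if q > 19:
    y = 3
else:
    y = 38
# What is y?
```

Trace:
`q = 11` → q = 11
`if q > 19: ...` → q > 19 is False, take else branch → y = 38
So y = 38

Answer: 38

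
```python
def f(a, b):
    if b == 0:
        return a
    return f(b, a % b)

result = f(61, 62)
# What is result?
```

f(61, 62) -> f(62, 61) -> f(61, 1) -> f(1, 0) -> 1

Answer: 1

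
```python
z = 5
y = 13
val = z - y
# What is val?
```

Trace:
`z = 5` → z = 5
`y = 13` → y = 13
`val = z - y` → val = -8
So val = -8

Answer: -8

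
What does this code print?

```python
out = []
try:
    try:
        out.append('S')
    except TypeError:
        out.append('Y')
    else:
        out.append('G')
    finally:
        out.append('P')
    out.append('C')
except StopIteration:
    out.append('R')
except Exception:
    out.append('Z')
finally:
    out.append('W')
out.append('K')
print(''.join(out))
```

Execution trace: 'S' (inner try body, no exception) → 'G' (inner else) → 'P' (inner finally) → 'C' (try body, no exception) → 'W' (finally) → 'K' (after the try/except). Output: SGPCWK

Answer: SGPCWK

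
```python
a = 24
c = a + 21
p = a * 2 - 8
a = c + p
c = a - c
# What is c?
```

Trace:
`a = 24` → a = 24
`c = a + 21` → c = 45
`p = a * 2 - 8` → p = 40
`a = c + p` → a = 85
`c = a - c` → c = 40
So c = 40

Answer: 40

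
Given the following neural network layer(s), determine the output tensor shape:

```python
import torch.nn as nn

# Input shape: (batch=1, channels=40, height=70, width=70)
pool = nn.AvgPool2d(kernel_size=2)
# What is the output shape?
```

Input: (1, 40, 70, 70) -> Output: (1, 40, 35, 35)

Answer: (1, 40, 35, 35)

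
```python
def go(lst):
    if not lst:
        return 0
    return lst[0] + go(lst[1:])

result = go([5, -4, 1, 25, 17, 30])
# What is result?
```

5 + (-4) + 1 + 25 + 17 + 30 + 0 = 74

Answer: 74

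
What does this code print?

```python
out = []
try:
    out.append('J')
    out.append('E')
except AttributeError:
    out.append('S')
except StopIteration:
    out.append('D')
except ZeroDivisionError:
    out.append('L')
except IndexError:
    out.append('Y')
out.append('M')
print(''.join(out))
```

Execution trace: 'J' (try body) → 'E' (try body, no exception) → 'M' (after the try/except). Output: JEM

Answer: JEM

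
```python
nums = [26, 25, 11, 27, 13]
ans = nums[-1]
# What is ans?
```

Trace:
`nums = [26, 25, 11, 27, 13]` → nums = [26, 25, 11, 27, 13]
`ans = nums[-1]` → ans = 13
So ans = 13

Answer: 13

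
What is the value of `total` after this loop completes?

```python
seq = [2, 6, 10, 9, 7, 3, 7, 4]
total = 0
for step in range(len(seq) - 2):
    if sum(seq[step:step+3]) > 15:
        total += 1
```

Count windows with sum > 15
`total` takes the values: 0 → 1 → 2 → 3 → 4 → 5

Answer: 5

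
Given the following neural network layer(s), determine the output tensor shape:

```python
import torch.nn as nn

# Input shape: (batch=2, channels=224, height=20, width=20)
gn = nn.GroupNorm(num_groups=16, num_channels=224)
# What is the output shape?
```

Input: (2, 224, 20, 20) -> Output: (2, 224, 20, 20)

Answer: (2, 224, 20, 20)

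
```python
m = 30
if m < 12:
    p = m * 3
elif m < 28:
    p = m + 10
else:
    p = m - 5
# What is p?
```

Trace:
`m = 30` → m = 30
`if m < 12: ...` → m < 12 is False, m < 28 is False, take else branch → p = 25
So p = 25

Answer: 25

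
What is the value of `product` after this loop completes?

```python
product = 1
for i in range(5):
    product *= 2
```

2^5 = 32
`product` takes the values: 1 → 2 → 4 → 8 → 16 → 32

Answer: 32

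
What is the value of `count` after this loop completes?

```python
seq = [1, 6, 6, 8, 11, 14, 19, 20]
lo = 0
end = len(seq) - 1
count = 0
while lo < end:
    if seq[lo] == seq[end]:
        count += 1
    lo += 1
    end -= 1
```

Count matching pairs from ends
`count` takes the values: 0

Answer: 0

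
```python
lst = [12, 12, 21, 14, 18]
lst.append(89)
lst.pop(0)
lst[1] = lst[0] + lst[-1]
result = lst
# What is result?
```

Trace:
`lst = [12, 12, 21, 14, 18]` → lst = [12, 12, 21, 14, 18]
`lst.append(89)` → lst = [12, 12, 21, 14, 18, 89]
`lst.pop(0)` → lst = [12, 21, 14, 18, 89]
`lst[1] = lst[0] + lst[-1]` → lst = [12, 101, 14, 18, 89]
`result = lst` → result = [12, 101, 14, 18, 89]
So result = [12, 101, 14, 18, 89]

Answer: [12, 101, 14, 18, 89]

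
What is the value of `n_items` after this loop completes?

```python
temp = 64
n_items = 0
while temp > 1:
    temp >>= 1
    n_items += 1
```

Count right shifts until 1
`n_items` takes the values: 0 → 1 → 2 → 3 → 4 → 5 → 6

Answer: 6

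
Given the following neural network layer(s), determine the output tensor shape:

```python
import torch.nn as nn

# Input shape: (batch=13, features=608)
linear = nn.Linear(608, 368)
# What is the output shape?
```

Input: (13, 608) -> Output: (13, 368)

Answer: (13, 368)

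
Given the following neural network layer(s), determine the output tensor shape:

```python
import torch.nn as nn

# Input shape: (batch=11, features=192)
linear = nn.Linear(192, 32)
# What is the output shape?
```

Input: (11, 192) -> Output: (11, 32)

Answer: (11, 32)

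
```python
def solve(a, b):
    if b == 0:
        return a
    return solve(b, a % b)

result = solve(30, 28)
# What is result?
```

solve(30, 28) -> solve(28, 2) -> solve(2, 0) -> 2

Answer: 2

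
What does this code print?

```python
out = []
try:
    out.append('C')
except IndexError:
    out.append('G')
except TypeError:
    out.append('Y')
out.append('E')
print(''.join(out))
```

Execution trace: 'C' (try body, no exception) → 'E' (after the try/except). Output: CE

Answer: CE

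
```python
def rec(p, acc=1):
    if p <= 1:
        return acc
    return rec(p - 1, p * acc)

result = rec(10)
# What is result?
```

Accumulator trace (n, acc): (10, 1) -> (9, 10) -> (8, 90) -> (7, 720) -> (6, 5040) -> (5, 30240) -> (4, 151200) -> (3, 604800) -> (2, 1814400) -> (1, 3628800) -> return 3628800

Answer: 3628800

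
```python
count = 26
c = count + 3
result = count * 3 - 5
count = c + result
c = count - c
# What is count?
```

Trace:
`count = 26` → count = 26
`c = count + 3` → c = 29
`result = count * 3 - 5` → result = 73
`count = c + result` → count = 102
`c = count - c` → c = 73
So count = 102

Answer: 102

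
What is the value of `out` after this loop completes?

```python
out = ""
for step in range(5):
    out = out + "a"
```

Repeat 'a' 5 times
`out` takes the values: "" → "a" → "aa" → "aaa" → "aaaa" → "aaaaa"

Answer: "aaaaa"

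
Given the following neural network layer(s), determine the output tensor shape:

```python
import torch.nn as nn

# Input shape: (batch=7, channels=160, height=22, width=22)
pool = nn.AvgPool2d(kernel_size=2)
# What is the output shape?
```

Input: (7, 160, 22, 22) -> Output: (7, 160, 11, 11)

Answer: (7, 160, 11, 11)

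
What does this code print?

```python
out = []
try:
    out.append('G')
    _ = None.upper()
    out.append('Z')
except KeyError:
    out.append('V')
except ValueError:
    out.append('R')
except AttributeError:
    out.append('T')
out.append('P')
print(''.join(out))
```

Execution trace: 'G' (try body) → 'T' (except AttributeError) → 'P' (after the try/except). Output: GTP

Answer: GTP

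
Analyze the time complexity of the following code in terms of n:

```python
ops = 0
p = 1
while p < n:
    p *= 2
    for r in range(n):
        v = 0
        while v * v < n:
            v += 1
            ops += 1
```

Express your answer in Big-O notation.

Each loop level contributes: log n × n × √n. Multiplying the contributions gives O(n√n log n).

Answer: O(n√n log n)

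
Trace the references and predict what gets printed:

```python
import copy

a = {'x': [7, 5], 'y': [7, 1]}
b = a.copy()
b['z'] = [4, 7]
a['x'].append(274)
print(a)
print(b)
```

Key concept: shallow copy of dict with mutable values.
Step by step:
`a = {'x': [7, 5], 'y': [7, 1]}` → a = {'x': [7, 5], 'y': [7, 1]}
`b = a.copy()` → b = {'x': [7, 5], 'y': [7, 1]}
`b['z'] = [4, 7]` → b = {'x': [7, 5], 'y': [7, 1], 'z': [4, 7]}
`a['x'].append(274)` → a = {'x': [7, 5, 274], 'y': [7, 1]}; b = {'x': [7, 5, 274], 'y': [7, 1], 'z': [4, 7]}
`print(a)` → prints {'x': [7, 5, 274], 'y': [7, 1]}
`print(b)` → prints {'x': [7, 5, 274], 'y': [7, 1], 'z': [4, 7]}

Answer:
{'x': [7, 5, 274], 'y': [7, 1]}
{'x': [7, 5, 274], 'y': [7, 1], 'z': [4, 7]}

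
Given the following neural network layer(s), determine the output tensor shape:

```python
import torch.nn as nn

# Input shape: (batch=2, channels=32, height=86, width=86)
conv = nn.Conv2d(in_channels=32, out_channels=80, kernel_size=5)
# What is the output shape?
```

Input: (2, 32, 86, 86) -> Output: (2, 80, 82, 82)

Answer: (2, 80, 82, 82)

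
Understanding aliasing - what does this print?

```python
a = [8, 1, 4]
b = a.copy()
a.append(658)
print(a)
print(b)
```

Key concept: list.copy() creates independent copy.
Step by step:
`a = [8, 1, 4]` → a = [8, 1, 4]
`b = a.copy()` → b = [8, 1, 4]
`a.append(658)` → a = [8, 1, 4, 658]
`print(a)` → prints [8, 1, 4, 658]
`print(b)` → prints [8, 1, 4]

Answer:
[8, 1, 4, 658]
[8, 1, 4]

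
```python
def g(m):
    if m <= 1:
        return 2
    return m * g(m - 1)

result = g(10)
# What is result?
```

g(10) = 10 * 9 * 8 * 7 * 6 * 5 * 4 * 3 * 2 * 2 = 7257600

Answer: 7257600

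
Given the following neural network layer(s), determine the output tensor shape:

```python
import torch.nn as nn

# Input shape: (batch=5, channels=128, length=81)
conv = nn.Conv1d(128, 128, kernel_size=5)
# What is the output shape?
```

Input: (5, 128, 81) -> Output: (5, 128, 77)

Answer: (5, 128, 77)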